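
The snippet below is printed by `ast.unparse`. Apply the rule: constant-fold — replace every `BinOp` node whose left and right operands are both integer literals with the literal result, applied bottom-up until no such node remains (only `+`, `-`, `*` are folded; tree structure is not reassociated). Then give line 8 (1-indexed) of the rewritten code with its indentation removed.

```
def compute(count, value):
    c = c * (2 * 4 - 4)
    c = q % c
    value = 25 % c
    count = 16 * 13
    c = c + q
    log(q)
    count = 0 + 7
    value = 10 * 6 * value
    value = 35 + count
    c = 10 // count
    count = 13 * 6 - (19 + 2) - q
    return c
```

Transformed code:
def compute(count, value):
    c = c * 4
    c = q % c
    value = 25 % c
    count = 208
    c = c + q
    log(q)
    count = 7
    value = 60 * value
    value = 35 + count
    c = 10 // count
    count = 57 - q
    return c

count = 7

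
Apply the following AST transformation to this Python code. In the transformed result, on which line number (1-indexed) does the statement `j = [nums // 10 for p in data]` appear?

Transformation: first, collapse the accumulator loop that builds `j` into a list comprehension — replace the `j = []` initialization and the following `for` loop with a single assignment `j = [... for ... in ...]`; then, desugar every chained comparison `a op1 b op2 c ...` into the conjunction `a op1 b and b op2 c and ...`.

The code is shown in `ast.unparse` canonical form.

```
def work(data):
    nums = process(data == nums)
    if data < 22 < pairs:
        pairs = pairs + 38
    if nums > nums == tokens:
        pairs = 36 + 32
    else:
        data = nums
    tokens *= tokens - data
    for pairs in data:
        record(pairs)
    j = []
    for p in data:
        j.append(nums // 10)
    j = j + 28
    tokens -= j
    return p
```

Transformed code:
def work(data):
    nums = process(data == nums)
    if data < 22 and 22 < pairs:
        pairs = pairs + 38
    if nums > nums and nums == tokens:
        pairs = 36 + 32
    else:
        data = nums
    tokens *= tokens - data
    for pairs in data:
        record(pairs)
    j = [nums // 10 for p in data]
    j = j + 28
    tokens -= j
    return p

12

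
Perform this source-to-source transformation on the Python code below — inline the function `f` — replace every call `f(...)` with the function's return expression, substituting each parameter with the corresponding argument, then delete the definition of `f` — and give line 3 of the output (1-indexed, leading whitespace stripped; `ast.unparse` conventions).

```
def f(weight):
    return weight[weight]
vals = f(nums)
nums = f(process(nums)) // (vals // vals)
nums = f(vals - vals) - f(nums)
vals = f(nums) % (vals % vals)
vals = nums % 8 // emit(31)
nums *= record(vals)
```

Transformed code:
vals = nums[nums]
nums = process(nums)[process(nums)] // (vals // vals)
nums = (vals - vals)[vals - vals] - nums[nums]
vals = nums[nums] % (vals % vals)
vals = nums % 8 // emit(31)
nums *= record(vals)

nums = (vals - vals)[vals - vals] - nums[nums]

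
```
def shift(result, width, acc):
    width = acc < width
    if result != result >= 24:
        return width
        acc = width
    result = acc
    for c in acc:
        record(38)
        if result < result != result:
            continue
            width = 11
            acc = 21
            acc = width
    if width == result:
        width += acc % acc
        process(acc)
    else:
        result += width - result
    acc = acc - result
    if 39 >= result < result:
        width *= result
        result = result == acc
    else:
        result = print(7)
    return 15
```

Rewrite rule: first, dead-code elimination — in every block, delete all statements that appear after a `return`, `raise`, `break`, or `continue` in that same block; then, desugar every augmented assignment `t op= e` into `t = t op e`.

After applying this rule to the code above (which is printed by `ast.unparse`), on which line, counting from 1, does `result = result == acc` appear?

Transformed code:
def shift(result, width, acc):
    width = acc < width
    if result != result >= 24:
        return width
    result = acc
    for c in acc:
        record(38)
        if result < result != result:
            continue
    if width == result:
        width = width + acc % acc
        process(acc)
    else:
        result = result + (width - result)
    acc = acc - result
    if 39 >= result < result:
        width = width * result
        result = result == acc
    else:
        result = print(7)
    return 15

18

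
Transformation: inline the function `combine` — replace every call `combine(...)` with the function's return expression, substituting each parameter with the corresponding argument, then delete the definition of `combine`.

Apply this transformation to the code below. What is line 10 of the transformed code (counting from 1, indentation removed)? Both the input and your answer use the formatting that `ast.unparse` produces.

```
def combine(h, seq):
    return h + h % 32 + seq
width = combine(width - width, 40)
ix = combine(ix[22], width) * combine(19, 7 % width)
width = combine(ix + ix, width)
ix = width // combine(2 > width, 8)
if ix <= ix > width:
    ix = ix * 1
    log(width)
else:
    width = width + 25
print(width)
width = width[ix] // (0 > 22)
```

Transformed code:
width = width - width + (width - width) % 32 + 40
ix = (ix[22] + ix[22] % 32 + width) * (19 + 19 % 32 + 7 % width)
width = ix + ix + (ix + ix) % 32 + width
ix = width // ((2 > width) + (2 > width) % 32 + 8)
if ix <= ix > width:
    ix = ix * 1
    log(width)
else:
    width = width + 25
print(width)
width = width[ix] // (0 > 22)

print(width)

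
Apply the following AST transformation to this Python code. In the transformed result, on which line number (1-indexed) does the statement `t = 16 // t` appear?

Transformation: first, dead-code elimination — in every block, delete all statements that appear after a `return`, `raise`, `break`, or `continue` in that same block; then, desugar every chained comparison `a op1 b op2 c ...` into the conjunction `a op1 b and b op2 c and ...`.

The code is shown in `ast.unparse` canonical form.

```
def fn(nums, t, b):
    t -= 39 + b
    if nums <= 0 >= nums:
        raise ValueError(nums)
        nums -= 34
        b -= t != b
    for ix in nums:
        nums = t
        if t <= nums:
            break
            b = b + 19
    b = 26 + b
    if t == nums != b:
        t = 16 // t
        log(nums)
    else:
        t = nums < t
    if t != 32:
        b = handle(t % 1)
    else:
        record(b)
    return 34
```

Transformed code:
def fn(nums, t, b):
    t -= 39 + b
    if nums <= 0 and 0 >= nums:
        raise ValueError(nums)
    for ix in nums:
        nums = t
        if t <= nums:
            break
    b = 26 + b
    if t == nums and nums != b:
        t = 16 // t
        log(nums)
    else:
        t = nums < t
    if t != 32:
        b = handle(t % 1)
    else:
        record(b)
    return 34

11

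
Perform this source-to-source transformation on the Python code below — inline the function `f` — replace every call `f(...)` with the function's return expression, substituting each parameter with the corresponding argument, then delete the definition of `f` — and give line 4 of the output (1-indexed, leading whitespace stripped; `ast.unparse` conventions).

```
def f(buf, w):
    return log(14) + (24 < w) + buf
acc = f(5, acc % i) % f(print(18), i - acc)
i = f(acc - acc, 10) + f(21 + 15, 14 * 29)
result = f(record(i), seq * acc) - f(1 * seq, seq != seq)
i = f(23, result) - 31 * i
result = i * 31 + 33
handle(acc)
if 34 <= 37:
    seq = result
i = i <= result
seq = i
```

Transformed code:
acc = (log(14) + (24 < acc % i) + 5) % (log(14) + (24 < i - acc) + print(18))
i = log(14) + (24 < 10) + (acc - acc) + (log(14) + (24 < 14 * 29) + (21 + 15))
result = log(14) + (24 < seq * acc) + record(i) - (log(14) + (24 < (seq != seq)) + 1 * seq)
i = log(14) + (24 < result) + 23 - 31 * i
result = i * 31 + 33
handle(acc)
if 34 <= 37:
    seq = result
i = i <= result
seq = i

i = log(14) + (24 < result) + 23 - 31 * i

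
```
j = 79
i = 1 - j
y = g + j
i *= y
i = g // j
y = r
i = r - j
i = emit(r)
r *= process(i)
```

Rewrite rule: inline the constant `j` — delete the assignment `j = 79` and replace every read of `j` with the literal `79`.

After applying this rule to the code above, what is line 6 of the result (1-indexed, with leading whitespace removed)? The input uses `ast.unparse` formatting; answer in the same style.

i = r - 79

Transformed code:
i = 1 - 79
y = g + 79
i *= y
i = g // 79
y = r
i = r - 79
i = emit(r)
r *= process(i)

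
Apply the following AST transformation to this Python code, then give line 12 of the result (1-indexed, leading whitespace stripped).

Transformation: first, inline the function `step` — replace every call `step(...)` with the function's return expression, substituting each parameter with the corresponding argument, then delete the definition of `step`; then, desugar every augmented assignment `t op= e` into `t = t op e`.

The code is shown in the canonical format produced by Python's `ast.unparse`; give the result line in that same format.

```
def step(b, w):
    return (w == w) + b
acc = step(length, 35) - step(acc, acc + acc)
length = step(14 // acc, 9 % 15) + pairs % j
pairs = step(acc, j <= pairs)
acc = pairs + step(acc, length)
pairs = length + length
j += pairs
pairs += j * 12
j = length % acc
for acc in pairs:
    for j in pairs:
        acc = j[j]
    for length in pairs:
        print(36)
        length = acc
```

for length in pairs:

Transformed code:
acc = (35 == 35) + length - ((acc + acc == acc + acc) + acc)
length = (9 % 15 == 9 % 15) + 14 // acc + pairs % j
pairs = ((j <= pairs) == (j <= pairs)) + acc
acc = pairs + ((length == length) + acc)
pairs = length + length
j = j + pairs
pairs = pairs + j * 12
j = length % acc
for acc in pairs:
    for j in pairs:
        acc = j[j]
    for length in pairs:
        print(36)
        length = acc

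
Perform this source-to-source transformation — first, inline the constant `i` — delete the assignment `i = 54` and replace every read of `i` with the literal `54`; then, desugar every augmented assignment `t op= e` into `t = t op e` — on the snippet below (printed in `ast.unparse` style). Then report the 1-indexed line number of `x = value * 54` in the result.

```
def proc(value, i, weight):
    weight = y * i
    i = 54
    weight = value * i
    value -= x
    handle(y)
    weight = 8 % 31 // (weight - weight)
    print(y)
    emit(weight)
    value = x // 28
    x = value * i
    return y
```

Transformed code:
def proc(value, i, weight):
    weight = y * 54
    weight = value * 54
    value = value - x
    handle(y)
    weight = 8 % 31 // (weight - weight)
    print(y)
    emit(weight)
    value = x // 28
    x = value * 54
    return y

10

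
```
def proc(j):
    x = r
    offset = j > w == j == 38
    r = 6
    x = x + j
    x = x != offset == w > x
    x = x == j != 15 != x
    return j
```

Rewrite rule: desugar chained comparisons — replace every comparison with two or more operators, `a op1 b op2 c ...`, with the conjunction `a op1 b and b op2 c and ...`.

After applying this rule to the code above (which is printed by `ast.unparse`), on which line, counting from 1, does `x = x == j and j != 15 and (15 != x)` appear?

7

Transformed code:
def proc(j):
    x = r
    offset = j > w and w == j and (j == 38)
    r = 6
    x = x + j
    x = x != offset and offset == w and (w > x)
    x = x == j and j != 15 and (15 != x)
    return j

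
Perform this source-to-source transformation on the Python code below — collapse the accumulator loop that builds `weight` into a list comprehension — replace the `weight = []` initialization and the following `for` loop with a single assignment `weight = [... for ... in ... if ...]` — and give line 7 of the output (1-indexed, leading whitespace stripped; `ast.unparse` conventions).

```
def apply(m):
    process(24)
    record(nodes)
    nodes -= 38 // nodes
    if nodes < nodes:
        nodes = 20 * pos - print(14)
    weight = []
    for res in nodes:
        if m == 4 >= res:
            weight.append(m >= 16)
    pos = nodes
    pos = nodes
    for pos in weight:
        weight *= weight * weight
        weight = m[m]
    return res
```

weight = [m >= 16 for res in nodes if m == 4 >= res]

Transformed code:
def apply(m):
    process(24)
    record(nodes)
    nodes -= 38 // nodes
    if nodes < nodes:
        nodes = 20 * pos - print(14)
    weight = [m >= 16 for res in nodes if m == 4 >= res]
    pos = nodes
    pos = nodes
    for pos in weight:
        weight *= weight * weight
        weight = m[m]
    return res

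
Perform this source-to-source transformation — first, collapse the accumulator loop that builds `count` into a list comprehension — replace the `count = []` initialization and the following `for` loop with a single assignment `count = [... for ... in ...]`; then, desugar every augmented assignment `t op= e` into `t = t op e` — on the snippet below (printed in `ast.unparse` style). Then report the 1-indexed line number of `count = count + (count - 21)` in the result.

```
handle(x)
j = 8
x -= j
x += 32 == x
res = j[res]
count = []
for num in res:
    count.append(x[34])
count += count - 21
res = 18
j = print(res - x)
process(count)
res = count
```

7

Transformed code:
handle(x)
j = 8
x = x - j
x = x + (32 == x)
res = j[res]
count = [x[34] for num in res]
count = count + (count - 21)
res = 18
j = print(res - x)
process(count)
res = count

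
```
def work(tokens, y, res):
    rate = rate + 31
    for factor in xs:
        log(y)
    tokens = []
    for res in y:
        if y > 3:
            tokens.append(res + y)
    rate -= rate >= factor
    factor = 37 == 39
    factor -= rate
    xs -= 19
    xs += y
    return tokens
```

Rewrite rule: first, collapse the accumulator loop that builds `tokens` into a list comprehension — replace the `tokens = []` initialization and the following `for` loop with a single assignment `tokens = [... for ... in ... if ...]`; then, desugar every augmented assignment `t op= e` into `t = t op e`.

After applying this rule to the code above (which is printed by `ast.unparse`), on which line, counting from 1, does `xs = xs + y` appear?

Transformed code:
def work(tokens, y, res):
    rate = rate + 31
    for factor in xs:
        log(y)
    tokens = [res + y for res in y if y > 3]
    rate = rate - (rate >= factor)
    factor = 37 == 39
    factor = factor - rate
    xs = xs - 19
    xs = xs + y
    return tokens

10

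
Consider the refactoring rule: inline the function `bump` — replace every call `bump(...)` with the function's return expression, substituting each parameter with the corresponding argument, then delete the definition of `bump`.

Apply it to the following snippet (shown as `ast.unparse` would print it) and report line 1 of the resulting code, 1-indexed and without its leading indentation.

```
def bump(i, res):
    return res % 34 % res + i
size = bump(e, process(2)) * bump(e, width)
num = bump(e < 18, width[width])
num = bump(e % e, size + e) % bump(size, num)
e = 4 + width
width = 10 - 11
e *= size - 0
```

size = (process(2) % 34 % process(2) + e) * (width % 34 % width + e)

Transformed code:
size = (process(2) % 34 % process(2) + e) * (width % 34 % width + e)
num = width[width] % 34 % width[width] + (e < 18)
num = ((size + e) % 34 % (size + e) + e % e) % (num % 34 % num + size)
e = 4 + width
width = 10 - 11
e *= size - 0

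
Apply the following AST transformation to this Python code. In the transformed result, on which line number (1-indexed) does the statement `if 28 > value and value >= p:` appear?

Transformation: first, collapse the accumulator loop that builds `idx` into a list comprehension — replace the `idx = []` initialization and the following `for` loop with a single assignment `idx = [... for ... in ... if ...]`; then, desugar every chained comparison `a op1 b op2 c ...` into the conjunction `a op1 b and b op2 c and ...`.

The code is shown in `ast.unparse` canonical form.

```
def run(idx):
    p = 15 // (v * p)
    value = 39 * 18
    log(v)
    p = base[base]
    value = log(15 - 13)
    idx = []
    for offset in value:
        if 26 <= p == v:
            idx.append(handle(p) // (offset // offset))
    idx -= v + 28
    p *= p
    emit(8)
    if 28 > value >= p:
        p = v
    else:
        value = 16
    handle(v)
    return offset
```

Transformed code:
def run(idx):
    p = 15 // (v * p)
    value = 39 * 18
    log(v)
    p = base[base]
    value = log(15 - 13)
    idx = [handle(p) // (offset // offset) for offset in value if 26 <= p and p == v]
    idx -= v + 28
    p *= p
    emit(8)
    if 28 > value and value >= p:
        p = v
    else:
        value = 16
    handle(v)
    return offset

11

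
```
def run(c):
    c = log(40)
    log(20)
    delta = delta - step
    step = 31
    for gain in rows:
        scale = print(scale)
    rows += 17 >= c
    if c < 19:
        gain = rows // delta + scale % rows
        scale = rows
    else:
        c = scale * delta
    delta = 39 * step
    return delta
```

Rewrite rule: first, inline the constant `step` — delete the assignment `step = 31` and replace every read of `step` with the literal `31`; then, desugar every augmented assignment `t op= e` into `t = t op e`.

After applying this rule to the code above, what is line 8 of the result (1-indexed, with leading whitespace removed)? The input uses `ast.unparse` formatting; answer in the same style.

if c < 19:

Transformed code:
def run(c):
    c = log(40)
    log(20)
    delta = delta - 31
    for gain in rows:
        scale = print(scale)
    rows = rows + (17 >= c)
    if c < 19:
        gain = rows // delta + scale % rows
        scale = rows
    else:
        c = scale * delta
    delta = 39 * 31
    return delta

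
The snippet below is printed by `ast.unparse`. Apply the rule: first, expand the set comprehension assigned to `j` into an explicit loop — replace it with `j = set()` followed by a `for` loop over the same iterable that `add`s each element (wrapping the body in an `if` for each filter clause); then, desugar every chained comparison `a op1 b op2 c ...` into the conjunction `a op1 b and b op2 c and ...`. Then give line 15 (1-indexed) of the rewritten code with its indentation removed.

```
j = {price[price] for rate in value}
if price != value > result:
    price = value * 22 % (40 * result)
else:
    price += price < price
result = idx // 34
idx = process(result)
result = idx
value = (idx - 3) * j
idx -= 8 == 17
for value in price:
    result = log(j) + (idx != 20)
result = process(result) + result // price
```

result = process(result) + result // price

Transformed code:
j = set()
for rate in value:
    j.add(price[price])
if price != value and value > result:
    price = value * 22 % (40 * result)
else:
    price += price < price
result = idx // 34
idx = process(result)
result = idx
value = (idx - 3) * j
idx -= 8 == 17
for value in price:
    result = log(j) + (idx != 20)
result = process(result) + result // price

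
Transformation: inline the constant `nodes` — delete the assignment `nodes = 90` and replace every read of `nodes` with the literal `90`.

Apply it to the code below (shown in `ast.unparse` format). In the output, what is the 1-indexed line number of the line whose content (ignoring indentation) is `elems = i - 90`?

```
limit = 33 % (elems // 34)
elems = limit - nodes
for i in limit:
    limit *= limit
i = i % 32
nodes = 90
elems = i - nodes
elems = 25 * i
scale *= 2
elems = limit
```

6

Transformed code:
limit = 33 % (elems // 34)
elems = limit - 90
for i in limit:
    limit *= limit
i = i % 32
elems = i - 90
elems = 25 * i
scale *= 2
elems = limit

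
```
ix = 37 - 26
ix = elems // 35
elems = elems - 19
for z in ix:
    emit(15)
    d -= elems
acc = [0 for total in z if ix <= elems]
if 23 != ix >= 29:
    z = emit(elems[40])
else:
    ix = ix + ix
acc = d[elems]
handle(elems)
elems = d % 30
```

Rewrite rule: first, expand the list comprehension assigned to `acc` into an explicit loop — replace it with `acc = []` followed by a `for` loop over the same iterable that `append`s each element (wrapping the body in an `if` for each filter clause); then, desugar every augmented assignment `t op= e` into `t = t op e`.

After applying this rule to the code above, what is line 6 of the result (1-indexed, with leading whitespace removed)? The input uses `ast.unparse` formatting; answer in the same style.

d = d - elems

Transformed code:
ix = 37 - 26
ix = elems // 35
elems = elems - 19
for z in ix:
    emit(15)
    d = d - elems
acc = []
for total in z:
    if ix <= elems:
        acc.append(0)
if 23 != ix >= 29:
    z = emit(elems[40])
else:
    ix = ix + ix
acc = d[elems]
handle(elems)
elems = d % 30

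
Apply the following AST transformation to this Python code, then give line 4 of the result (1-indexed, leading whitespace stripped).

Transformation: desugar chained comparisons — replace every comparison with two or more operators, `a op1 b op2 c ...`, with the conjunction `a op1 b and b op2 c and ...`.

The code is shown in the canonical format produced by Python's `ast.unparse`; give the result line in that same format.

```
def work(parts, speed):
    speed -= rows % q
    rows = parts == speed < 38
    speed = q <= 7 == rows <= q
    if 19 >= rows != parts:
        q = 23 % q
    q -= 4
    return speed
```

speed = q <= 7 and 7 == rows and (rows <= q)

Transformed code:
def work(parts, speed):
    speed -= rows % q
    rows = parts == speed and speed < 38
    speed = q <= 7 and 7 == rows and (rows <= q)
    if 19 >= rows and rows != parts:
        q = 23 % q
    q -= 4
    return speed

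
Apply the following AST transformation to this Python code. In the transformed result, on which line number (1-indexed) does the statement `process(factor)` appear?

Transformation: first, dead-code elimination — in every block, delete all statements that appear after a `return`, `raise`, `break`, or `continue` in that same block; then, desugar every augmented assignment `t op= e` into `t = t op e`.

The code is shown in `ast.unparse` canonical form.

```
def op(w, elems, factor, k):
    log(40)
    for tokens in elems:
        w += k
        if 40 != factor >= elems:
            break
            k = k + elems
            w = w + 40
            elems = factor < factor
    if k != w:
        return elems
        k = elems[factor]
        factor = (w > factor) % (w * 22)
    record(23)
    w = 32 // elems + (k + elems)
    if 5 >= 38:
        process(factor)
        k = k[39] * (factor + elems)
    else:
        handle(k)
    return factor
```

Transformed code:
def op(w, elems, factor, k):
    log(40)
    for tokens in elems:
        w = w + k
        if 40 != factor >= elems:
            break
    if k != w:
        return elems
    record(23)
    w = 32 // elems + (k + elems)
    if 5 >= 38:
        process(factor)
        k = k[39] * (factor + elems)
    else:
        handle(k)
    return factor

12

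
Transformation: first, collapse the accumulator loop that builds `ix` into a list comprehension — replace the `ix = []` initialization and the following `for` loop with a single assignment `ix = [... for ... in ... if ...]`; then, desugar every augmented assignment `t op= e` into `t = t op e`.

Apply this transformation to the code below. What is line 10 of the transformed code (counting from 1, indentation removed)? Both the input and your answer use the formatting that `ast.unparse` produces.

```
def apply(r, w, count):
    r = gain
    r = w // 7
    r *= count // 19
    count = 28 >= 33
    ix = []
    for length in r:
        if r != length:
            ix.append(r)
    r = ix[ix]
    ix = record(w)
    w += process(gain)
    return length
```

Transformed code:
def apply(r, w, count):
    r = gain
    r = w // 7
    r = r * (count // 19)
    count = 28 >= 33
    ix = [r for length in r if r != length]
    r = ix[ix]
    ix = record(w)
    w = w + process(gain)
    return length

return length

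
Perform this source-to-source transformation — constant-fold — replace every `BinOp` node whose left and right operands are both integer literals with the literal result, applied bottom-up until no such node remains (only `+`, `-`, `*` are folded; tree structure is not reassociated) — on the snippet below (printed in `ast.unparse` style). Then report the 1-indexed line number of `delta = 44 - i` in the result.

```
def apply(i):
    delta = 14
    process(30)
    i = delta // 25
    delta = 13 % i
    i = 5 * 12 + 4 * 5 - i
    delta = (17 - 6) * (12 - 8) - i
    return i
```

7

Transformed code:
def apply(i):
    delta = 14
    process(30)
    i = delta // 25
    delta = 13 % i
    i = 80 - i
    delta = 44 - i
    return i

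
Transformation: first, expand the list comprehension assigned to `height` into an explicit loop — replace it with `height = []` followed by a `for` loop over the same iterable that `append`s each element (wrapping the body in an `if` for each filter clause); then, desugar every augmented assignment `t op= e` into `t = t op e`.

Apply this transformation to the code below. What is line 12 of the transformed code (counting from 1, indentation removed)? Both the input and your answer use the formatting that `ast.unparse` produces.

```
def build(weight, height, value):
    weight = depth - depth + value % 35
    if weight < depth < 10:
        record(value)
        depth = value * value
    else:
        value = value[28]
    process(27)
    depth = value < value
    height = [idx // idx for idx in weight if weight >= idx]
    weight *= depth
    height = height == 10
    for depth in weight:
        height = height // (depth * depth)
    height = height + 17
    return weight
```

if weight >= idx:

Transformed code:
def build(weight, height, value):
    weight = depth - depth + value % 35
    if weight < depth < 10:
        record(value)
        depth = value * value
    else:
        value = value[28]
    process(27)
    depth = value < value
    height = []
    for idx in weight:
        if weight >= idx:
            height.append(idx // idx)
    weight = weight * depth
    height = height == 10
    for depth in weight:
        height = height // (depth * depth)
    height = height + 17
    return weight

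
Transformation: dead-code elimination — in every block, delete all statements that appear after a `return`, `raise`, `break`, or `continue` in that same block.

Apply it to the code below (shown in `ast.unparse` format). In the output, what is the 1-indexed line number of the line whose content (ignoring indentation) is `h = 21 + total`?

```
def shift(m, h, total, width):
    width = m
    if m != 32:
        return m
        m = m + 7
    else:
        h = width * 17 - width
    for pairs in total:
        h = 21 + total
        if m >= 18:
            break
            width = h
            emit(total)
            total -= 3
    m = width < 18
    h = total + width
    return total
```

8

Transformed code:
def shift(m, h, total, width):
    width = m
    if m != 32:
        return m
    else:
        h = width * 17 - width
    for pairs in total:
        h = 21 + total
        if m >= 18:
            break
    m = width < 18
    h = total + width
    return total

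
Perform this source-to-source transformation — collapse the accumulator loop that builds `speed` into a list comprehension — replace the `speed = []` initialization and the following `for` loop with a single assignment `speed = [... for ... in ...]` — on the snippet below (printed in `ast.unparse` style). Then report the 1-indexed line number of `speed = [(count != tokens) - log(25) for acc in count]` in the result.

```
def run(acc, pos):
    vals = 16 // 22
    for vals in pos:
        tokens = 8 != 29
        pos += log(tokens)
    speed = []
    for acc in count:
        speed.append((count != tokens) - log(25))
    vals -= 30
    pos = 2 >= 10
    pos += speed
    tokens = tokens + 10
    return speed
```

6

Transformed code:
def run(acc, pos):
    vals = 16 // 22
    for vals in pos:
        tokens = 8 != 29
        pos += log(tokens)
    speed = [(count != tokens) - log(25) for acc in count]
    vals -= 30
    pos = 2 >= 10
    pos += speed
    tokens = tokens + 10
    return speed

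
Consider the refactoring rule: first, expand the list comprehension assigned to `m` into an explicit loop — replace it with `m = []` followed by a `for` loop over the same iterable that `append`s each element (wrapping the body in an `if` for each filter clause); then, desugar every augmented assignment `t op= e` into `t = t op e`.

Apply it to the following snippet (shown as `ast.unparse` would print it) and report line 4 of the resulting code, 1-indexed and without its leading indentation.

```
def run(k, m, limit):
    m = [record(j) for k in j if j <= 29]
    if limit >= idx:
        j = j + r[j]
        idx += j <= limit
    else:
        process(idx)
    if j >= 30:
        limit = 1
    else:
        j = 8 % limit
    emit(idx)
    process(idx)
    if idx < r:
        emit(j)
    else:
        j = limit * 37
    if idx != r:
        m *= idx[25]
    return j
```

if j <= 29:

Transformed code:
def run(k, m, limit):
    m = []
    for k in j:
        if j <= 29:
            m.append(record(j))
    if limit >= idx:
        j = j + r[j]
        idx = idx + (j <= limit)
    else:
        process(idx)
    if j >= 30:
        limit = 1
    else:
        j = 8 % limit
    emit(idx)
    process(idx)
    if idx < r:
        emit(j)
    else:
        j = limit * 37
    if idx != r:
        m = m * idx[25]
    return j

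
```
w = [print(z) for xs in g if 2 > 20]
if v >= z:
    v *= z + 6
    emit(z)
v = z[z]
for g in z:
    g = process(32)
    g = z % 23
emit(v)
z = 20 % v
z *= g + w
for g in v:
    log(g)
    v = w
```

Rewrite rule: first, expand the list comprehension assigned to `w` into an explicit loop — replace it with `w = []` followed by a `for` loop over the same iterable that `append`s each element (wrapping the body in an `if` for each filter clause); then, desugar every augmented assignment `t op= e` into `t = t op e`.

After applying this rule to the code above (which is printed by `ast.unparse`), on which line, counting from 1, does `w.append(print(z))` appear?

Transformed code:
w = []
for xs in g:
    if 2 > 20:
        w.append(print(z))
if v >= z:
    v = v * (z + 6)
    emit(z)
v = z[z]
for g in z:
    g = process(32)
    g = z % 23
emit(v)
z = 20 % v
z = z * (g + w)
for g in v:
    log(g)
    v = w

4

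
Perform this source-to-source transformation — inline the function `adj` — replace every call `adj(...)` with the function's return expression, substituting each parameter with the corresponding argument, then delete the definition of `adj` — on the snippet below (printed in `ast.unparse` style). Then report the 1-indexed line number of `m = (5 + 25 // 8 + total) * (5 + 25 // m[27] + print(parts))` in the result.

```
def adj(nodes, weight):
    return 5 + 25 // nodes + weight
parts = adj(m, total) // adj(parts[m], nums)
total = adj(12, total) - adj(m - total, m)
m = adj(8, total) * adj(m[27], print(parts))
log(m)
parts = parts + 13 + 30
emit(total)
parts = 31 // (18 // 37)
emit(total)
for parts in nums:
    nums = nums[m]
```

Transformed code:
parts = (5 + 25 // m + total) // (5 + 25 // parts[m] + nums)
total = 5 + 25 // 12 + total - (5 + 25 // (m - total) + m)
m = (5 + 25 // 8 + total) * (5 + 25 // m[27] + print(parts))
log(m)
parts = parts + 13 + 30
emit(total)
parts = 31 // (18 // 37)
emit(total)
for parts in nums:
    nums = nums[m]

3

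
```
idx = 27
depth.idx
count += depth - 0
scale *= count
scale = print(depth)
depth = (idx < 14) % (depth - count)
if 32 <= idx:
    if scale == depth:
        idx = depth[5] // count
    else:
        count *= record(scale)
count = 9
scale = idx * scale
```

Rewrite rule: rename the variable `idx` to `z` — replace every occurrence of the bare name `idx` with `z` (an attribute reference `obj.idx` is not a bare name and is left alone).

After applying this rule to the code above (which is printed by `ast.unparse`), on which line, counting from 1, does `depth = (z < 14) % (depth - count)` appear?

6

Transformed code:
z = 27
depth.idx
count += depth - 0
scale *= count
scale = print(depth)
depth = (z < 14) % (depth - count)
if 32 <= z:
    if scale == depth:
        z = depth[5] // count
    else:
        count *= record(scale)
count = 9
scale = z * scale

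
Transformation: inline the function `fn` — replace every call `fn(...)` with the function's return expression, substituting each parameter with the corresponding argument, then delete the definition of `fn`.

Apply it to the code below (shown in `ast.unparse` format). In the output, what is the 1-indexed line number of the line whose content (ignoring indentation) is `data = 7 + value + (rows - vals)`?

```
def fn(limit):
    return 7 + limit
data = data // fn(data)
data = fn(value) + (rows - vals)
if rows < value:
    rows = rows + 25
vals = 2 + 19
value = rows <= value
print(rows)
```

2

Transformed code:
data = data // (7 + data)
data = 7 + value + (rows - vals)
if rows < value:
    rows = rows + 25
vals = 2 + 19
value = rows <= value
print(rows)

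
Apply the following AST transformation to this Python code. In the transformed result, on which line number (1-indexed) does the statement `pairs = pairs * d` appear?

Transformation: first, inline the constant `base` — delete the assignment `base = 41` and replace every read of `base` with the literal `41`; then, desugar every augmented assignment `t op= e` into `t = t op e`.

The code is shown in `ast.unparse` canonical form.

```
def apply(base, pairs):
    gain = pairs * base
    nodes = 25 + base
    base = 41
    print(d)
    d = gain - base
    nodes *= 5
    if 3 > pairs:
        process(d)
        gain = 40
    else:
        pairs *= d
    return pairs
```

Transformed code:
def apply(base, pairs):
    gain = pairs * 41
    nodes = 25 + 41
    print(d)
    d = gain - 41
    nodes = nodes * 5
    if 3 > pairs:
        process(d)
        gain = 40
    else:
        pairs = pairs * d
    return pairs

11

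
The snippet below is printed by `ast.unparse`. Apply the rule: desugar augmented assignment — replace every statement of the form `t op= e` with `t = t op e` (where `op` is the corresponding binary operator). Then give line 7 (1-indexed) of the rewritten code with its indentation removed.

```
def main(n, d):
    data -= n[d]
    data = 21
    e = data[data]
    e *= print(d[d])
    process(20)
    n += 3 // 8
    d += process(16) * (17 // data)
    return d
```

Transformed code:
def main(n, d):
    data = data - n[d]
    data = 21
    e = data[data]
    e = e * print(d[d])
    process(20)
    n = n + 3 // 8
    d = d + process(16) * (17 // data)
    return d

n = n + 3 // 8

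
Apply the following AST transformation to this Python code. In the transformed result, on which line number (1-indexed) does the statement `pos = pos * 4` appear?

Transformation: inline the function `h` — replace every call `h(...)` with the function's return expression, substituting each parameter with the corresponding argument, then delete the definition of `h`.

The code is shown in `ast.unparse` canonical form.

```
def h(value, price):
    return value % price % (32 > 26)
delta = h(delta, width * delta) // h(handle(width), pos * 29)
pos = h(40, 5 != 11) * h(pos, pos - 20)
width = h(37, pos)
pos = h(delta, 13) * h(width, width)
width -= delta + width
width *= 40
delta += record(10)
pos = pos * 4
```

Transformed code:
delta = delta % (width * delta) % (32 > 26) // (handle(width) % (pos * 29) % (32 > 26))
pos = 40 % (5 != 11) % (32 > 26) * (pos % (pos - 20) % (32 > 26))
width = 37 % pos % (32 > 26)
pos = delta % 13 % (32 > 26) * (width % width % (32 > 26))
width -= delta + width
width *= 40
delta += record(10)
pos = pos * 4

8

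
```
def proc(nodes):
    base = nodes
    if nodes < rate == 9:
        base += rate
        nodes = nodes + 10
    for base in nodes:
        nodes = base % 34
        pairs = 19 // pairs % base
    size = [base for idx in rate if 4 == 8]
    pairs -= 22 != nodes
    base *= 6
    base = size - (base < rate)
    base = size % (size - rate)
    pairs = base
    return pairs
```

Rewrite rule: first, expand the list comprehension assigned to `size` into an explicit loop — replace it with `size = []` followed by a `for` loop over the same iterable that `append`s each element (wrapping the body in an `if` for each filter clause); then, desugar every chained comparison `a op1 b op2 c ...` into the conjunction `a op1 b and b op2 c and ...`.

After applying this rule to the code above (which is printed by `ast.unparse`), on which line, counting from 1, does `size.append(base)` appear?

Transformed code:
def proc(nodes):
    base = nodes
    if nodes < rate and rate == 9:
        base += rate
        nodes = nodes + 10
    for base in nodes:
        nodes = base % 34
        pairs = 19 // pairs % base
    size = []
    for idx in rate:
        if 4 == 8:
            size.append(base)
    pairs -= 22 != nodes
    base *= 6
    base = size - (base < rate)
    base = size % (size - rate)
    pairs = base
    return pairs

12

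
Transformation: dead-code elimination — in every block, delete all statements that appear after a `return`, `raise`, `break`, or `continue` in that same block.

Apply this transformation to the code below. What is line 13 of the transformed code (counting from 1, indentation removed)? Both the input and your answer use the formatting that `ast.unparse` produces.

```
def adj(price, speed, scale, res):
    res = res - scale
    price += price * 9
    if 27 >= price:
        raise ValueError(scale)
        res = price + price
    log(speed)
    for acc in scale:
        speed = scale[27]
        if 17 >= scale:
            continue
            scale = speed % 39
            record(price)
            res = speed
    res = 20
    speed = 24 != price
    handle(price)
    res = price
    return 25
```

Transformed code:
def adj(price, speed, scale, res):
    res = res - scale
    price += price * 9
    if 27 >= price:
        raise ValueError(scale)
    log(speed)
    for acc in scale:
        speed = scale[27]
        if 17 >= scale:
            continue
    res = 20
    speed = 24 != price
    handle(price)
    res = price
    return 25

handle(price)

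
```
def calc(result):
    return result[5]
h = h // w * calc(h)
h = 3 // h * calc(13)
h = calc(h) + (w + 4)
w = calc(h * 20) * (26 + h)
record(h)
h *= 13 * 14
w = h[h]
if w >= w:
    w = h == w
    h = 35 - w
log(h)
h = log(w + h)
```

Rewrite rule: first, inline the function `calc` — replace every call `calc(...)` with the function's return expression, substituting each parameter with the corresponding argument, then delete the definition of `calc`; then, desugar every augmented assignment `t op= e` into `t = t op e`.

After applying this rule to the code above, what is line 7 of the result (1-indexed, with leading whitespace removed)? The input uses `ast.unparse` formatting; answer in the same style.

Transformed code:
h = h // w * h[5]
h = 3 // h * 13[5]
h = h[5] + (w + 4)
w = (h * 20)[5] * (26 + h)
record(h)
h = h * (13 * 14)
w = h[h]
if w >= w:
    w = h == w
    h = 35 - w
log(h)
h = log(w + h)

w = h[h]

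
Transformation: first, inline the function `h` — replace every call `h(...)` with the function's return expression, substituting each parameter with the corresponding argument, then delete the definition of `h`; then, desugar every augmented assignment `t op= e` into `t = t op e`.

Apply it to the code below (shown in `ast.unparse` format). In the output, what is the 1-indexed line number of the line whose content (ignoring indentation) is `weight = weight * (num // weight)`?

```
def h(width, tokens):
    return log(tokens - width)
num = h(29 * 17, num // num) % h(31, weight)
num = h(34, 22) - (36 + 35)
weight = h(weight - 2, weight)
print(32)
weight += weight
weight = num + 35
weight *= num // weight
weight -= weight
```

7

Transformed code:
num = log(num // num - 29 * 17) % log(weight - 31)
num = log(22 - 34) - (36 + 35)
weight = log(weight - (weight - 2))
print(32)
weight = weight + weight
weight = num + 35
weight = weight * (num // weight)
weight = weight - weight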